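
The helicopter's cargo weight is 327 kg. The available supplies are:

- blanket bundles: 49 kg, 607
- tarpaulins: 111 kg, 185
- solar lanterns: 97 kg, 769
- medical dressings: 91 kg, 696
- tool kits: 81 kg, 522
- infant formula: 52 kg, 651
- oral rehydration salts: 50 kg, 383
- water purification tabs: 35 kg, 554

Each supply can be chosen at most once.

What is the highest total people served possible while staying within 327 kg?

3277

The ratio heuristic lands on blanket bundles + solar lanterns + infant formula + oral rehydration salts + water purification tabs (2964) but leaves 44 kg idle.
Dropping oral rehydration salts frees 50 kg; slotting in medical dressings (91 kg) lifts the total to 3277 at 324 kg.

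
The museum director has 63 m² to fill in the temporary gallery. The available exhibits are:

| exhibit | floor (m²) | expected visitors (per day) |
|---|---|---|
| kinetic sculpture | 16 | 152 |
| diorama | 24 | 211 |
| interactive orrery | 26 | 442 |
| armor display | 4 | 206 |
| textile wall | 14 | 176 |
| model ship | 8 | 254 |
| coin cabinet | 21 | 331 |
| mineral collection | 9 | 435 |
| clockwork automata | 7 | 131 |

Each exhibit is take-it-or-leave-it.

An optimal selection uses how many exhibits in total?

Optimal total is 1533.
armor display + textile wall + model ship + coin cabinet + mineral collection + clockwork automata hits 1533 at 63 m².
Every optimal selection uses 6 exhibits.

6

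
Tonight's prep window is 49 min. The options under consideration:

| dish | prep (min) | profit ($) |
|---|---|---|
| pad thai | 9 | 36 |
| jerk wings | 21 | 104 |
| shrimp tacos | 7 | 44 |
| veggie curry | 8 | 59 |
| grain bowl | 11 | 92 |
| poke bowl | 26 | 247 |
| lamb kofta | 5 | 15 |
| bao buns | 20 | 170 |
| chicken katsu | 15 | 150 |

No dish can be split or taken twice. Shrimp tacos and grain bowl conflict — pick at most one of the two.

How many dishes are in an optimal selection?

Best achievable profit is 456.
One optimal bundle: veggie curry + poke bowl + chicken katsu (49 min).
Every optimal selection uses 3 dishes.

3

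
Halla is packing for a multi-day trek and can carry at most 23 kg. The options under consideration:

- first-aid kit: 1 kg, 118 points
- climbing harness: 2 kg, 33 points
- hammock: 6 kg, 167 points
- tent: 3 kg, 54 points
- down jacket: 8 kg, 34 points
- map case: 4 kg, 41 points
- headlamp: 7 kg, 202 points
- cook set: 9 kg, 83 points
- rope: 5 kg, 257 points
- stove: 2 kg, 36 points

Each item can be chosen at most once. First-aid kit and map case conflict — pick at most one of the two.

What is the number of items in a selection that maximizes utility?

Optimal total is 813.
One optimal bundle: first-aid kit + climbing harness + hammock + headlamp + rope + stove (23 kg).
Any selection reaching 813 contains exactly 6 items.

6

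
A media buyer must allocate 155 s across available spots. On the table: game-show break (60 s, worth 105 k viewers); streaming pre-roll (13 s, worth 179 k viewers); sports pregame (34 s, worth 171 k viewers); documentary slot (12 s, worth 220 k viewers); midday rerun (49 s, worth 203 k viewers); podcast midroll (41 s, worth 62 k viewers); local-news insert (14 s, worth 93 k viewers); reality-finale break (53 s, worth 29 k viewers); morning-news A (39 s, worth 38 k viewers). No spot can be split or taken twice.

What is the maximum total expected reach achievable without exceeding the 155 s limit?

Density check — documentary slot 18.33, streaming pre-roll 13.77, local-news insert 6.64, sports pregame 5.03 are the best per s.
Best packing: streaming pre-roll + sports pregame + documentary slot + midday rerun + local-news insert — 122 s, 866 total.
Next best is streaming pre-roll + sports pregame + documentary slot + midday rerun + podcast midroll at 835 (149 s) — short by 31.

866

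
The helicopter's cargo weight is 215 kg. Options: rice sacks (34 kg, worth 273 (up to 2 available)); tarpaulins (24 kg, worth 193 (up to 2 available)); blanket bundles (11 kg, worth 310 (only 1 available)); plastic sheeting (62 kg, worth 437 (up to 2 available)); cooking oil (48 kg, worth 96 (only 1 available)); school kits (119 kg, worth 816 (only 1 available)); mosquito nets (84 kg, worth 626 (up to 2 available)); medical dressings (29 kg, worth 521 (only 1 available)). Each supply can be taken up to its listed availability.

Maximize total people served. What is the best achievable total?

2116

A density-first pass picks 2×rice sacks + 2×tarpaulins + blanket bundles + cooking oil + medical dressings — 1859 at 204 kg.
Dropping rice sacks and cooking oil frees 82 kg; slotting in mosquito nets (84 kg) lifts the total to 2116 at 206 kg.
Nothing else within 215 kg beats 2116.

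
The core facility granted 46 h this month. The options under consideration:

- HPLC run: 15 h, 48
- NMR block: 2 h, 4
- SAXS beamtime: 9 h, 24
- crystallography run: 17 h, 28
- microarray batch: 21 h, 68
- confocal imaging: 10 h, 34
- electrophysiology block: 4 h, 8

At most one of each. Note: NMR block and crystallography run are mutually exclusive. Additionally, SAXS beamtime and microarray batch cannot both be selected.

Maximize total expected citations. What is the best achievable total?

150

Best packing: HPLC run + microarray batch + confocal imaging — 46 h, 150 total.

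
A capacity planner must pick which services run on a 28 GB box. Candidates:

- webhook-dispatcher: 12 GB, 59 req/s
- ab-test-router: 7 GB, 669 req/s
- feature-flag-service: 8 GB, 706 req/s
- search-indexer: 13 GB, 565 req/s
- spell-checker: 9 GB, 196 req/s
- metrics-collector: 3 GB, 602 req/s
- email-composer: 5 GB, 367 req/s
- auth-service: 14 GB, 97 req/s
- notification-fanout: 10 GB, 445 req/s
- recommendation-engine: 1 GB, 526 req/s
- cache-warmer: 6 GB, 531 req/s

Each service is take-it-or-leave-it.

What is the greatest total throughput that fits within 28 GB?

3034

Best packing: ab-test-router + feature-flag-service + metrics-collector + recommendation-engine + cache-warmer — 25 GB, 3034 total.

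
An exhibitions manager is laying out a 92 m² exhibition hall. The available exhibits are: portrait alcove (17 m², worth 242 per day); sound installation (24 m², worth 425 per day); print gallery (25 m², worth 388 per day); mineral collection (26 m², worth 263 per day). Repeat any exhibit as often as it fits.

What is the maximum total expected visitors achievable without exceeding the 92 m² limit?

1517

Taking portrait alcove + 3×sound installation: 89 m² used, 1517 in expected visitors.
Nothing else within 92 m² beats 1517.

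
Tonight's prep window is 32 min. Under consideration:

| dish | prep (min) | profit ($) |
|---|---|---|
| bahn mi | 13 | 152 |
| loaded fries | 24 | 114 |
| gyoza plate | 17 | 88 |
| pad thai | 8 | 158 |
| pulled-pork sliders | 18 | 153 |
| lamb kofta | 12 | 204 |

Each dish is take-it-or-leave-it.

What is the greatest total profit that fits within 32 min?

362

Taking pad thai + lamb kofta: 20 min used, 362 in profit.
No other feasible combination exceeds 362.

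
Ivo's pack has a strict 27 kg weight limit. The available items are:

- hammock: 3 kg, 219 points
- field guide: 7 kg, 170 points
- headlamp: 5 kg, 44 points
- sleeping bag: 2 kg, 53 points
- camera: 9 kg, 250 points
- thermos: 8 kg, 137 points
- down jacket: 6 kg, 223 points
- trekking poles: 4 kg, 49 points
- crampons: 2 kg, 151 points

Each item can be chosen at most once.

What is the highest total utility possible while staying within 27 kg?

1013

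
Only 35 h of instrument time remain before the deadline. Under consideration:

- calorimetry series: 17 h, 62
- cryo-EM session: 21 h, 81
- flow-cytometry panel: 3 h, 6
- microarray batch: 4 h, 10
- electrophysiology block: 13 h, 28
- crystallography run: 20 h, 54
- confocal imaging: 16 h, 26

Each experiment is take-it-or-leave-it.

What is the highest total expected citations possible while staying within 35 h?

109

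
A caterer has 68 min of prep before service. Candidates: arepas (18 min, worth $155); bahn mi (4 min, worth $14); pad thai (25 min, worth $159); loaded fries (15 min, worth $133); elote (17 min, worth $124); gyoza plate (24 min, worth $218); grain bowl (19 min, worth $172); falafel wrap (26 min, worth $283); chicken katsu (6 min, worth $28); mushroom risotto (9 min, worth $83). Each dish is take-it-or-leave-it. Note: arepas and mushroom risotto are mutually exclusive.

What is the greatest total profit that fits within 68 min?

656

A density-first pass picks gyoza plate + falafel wrap + chicken katsu + mushroom risotto — 612 at 65 min.
Replace chicken katsu and mushroom risotto with arepas: the trade gains 44 net, giving 656 at 68 min.
Every other selection either busts 68 min or breaks a pairing rule or fails to beat 656.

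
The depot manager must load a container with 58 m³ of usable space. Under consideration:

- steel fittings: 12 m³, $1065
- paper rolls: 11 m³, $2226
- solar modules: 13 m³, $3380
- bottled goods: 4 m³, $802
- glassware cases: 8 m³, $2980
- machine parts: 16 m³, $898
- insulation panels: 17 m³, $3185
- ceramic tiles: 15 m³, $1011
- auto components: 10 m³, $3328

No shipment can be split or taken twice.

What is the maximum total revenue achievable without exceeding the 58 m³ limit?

13781

Ranking by ratio (revenue/m³): glassware cases 372.50, auto components 332.80, solar modules 260.00.
Taking steel fittings + paper rolls + solar modules + bottled goods + glassware cases + auto components: 58 m³ used, 13781 in revenue.
Every other selection either busts 58 m³ or fails to beat 13781.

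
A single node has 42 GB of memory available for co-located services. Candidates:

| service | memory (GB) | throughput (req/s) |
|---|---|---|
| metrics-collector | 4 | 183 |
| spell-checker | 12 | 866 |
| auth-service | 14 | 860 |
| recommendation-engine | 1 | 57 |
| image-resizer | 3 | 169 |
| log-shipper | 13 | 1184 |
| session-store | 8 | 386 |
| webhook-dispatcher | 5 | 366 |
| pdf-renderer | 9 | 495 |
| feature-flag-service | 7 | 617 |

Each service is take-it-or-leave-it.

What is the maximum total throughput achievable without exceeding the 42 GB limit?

Greedy by ratio would take spell-checker + recommendation-engine + image-resizer + log-shipper + webhook-dispatcher + feature-flag-service: 41 GB used, total 3259.
Dropping image-resizer frees 3 GB; slotting in metrics-collector (4 GB) lifts the total to 3273 at 42 GB.

3273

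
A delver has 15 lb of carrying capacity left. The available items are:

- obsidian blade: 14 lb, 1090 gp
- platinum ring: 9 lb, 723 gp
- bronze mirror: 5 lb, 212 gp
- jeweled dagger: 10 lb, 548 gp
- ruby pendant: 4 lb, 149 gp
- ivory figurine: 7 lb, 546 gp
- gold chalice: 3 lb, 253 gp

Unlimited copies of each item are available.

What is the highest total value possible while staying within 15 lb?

The ratio ordering already packs tightly: 5×gold chalice, 15 lb, 1265.
Every other selection either busts 15 lb or fails to beat 1265.

1265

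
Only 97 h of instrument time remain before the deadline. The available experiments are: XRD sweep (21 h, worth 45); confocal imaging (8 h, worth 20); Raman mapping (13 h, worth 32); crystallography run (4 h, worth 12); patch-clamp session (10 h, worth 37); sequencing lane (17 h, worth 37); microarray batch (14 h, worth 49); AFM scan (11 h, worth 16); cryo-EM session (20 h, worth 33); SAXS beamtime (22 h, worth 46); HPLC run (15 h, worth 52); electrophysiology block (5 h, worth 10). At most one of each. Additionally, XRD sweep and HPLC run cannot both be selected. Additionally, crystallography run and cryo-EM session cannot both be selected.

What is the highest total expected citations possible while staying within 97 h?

265

Best packing: Raman mapping + crystallography run + patch-clamp session + sequencing lane + microarray batch + SAXS beamtime + HPLC run — 95 h, 265 total.
An exhaustive check of the 4096 subsets confirms 265.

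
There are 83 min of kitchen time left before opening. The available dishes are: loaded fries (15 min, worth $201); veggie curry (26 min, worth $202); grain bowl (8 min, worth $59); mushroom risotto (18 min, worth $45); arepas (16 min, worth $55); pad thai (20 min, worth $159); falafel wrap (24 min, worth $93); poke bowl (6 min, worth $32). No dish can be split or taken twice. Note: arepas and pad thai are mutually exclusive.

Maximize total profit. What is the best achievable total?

653

Best packing: loaded fries + veggie curry + grain bowl + pad thai + poke bowl — 75 min, 653 total.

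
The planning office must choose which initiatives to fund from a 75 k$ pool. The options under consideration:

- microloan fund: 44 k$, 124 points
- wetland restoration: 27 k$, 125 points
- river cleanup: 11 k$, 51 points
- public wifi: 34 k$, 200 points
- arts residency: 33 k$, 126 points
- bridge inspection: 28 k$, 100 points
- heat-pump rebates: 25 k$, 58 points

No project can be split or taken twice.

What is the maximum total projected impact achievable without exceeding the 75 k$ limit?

376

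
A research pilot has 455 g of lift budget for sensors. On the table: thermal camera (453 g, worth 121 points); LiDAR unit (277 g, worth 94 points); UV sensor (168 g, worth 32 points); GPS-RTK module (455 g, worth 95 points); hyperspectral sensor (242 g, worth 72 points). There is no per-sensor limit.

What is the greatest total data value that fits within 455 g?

LiDAR unit + UV sensor uses 445 of the 455 g and totals 126.
No other feasible combination exceeds 126.

126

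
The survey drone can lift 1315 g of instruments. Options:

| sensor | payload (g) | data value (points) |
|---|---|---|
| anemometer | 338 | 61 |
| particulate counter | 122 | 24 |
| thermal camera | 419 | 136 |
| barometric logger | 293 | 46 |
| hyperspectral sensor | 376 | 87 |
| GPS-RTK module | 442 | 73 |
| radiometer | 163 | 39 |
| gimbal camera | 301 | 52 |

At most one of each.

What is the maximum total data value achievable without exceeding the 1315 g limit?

Density check — thermal camera 0.32, radiometer 0.24, hyperspectral sensor 0.23, particulate counter 0.20 are the best per g.
Taking the top-ratio sensors first gives particulate counter + thermal camera + hyperspectral sensor + radiometer for 286 (1080 g).
Dropping particulate counter frees 122 g; slotting in anemometer (338 g) lifts the total to 323 at 1296 g.

323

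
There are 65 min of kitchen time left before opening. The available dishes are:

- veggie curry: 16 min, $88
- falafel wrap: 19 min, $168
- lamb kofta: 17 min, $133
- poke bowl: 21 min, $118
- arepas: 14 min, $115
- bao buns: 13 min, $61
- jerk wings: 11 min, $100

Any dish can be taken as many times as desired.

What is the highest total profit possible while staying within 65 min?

Greedy by ratio would take 5×jerk wings: 55 min used, total 500.
The 11 min tied up in jerk wings is better spent on falafel wrap — total rises to 568 (63 min).
That's the maximum — no swap from here does better than 568.

568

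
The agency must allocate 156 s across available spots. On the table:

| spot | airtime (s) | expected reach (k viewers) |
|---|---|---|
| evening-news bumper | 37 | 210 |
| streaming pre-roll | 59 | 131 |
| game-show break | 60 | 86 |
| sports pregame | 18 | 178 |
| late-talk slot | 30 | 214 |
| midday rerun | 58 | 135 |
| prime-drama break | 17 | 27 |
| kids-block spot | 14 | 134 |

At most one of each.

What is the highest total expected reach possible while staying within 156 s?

Ranking by ratio (expected reach/s): sports pregame 9.89, kids-block spot 9.57, late-talk slot 7.13, evening-news bumper 5.68.
Evening-news bumper + sports pregame + late-talk slot + prime-drama break + kids-block spot uses 116 of the 156 s and totals 763.

763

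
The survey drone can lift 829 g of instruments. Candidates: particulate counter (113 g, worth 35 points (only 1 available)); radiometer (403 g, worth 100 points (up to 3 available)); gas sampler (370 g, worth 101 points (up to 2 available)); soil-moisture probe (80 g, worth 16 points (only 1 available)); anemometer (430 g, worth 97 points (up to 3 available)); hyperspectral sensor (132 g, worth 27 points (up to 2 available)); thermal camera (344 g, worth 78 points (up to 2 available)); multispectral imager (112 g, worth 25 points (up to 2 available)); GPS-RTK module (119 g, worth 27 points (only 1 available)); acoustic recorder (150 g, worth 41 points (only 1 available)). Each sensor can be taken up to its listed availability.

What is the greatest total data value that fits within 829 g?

A density-first pass picks particulate counter + gas sampler + GPS-RTK module + acoustic recorder — 204 at 752 g.
Replace GPS-RTK module with soil-moisture probe + multispectral imager: the trade gains 14 net, giving 218 at 825 g.
Nothing else within 829 g beats 218.

218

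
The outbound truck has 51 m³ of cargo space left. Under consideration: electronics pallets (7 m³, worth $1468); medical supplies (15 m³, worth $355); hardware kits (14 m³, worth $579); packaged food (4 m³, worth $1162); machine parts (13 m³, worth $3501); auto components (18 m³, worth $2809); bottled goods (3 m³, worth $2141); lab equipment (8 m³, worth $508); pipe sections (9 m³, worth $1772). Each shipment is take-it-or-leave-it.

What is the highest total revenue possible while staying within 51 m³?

The ratio heuristic lands on electronics pallets + packaged food + machine parts + bottled goods + lab equipment + pipe sections (10552) but leaves 7 m³ idle.
Dropping packaged food and lab equipment frees 12 m³; slotting in auto components (18 m³) lifts the total to 11691 at 50 m³.

11691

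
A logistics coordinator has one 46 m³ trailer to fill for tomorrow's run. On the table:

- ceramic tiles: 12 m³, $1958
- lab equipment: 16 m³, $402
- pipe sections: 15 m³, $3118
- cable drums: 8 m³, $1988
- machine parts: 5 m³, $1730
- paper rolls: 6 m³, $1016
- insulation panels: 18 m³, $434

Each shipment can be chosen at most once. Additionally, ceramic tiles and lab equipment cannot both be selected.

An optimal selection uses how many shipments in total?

5

Optimal total is 9810.
ceramic tiles + pipe sections + cable drums + machine parts + paper rolls hits 9810 at 46 m³.
Any selection reaching 9810 contains exactly 5 shipments.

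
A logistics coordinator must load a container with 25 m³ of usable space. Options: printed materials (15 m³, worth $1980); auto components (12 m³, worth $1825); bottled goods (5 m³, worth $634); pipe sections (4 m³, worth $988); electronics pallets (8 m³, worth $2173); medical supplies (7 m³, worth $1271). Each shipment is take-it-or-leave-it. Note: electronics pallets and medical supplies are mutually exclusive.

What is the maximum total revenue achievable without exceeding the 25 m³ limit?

4986

Ranking by ratio (revenue/m³): electronics pallets 271.62, pipe sections 247.00, medical supplies 181.57.
Auto components + pipe sections + electronics pallets uses 24 of the 25 m³ and totals 4986.
The closest alternative, auto components + bottled goods + electronics pallets, reaches only 4632.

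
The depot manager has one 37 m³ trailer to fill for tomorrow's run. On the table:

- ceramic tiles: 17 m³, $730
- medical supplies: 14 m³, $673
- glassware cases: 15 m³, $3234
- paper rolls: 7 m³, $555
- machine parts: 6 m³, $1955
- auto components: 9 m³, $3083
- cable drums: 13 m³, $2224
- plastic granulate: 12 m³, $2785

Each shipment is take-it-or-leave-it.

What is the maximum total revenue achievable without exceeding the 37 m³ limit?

9102

Taking the top-ratio shipments first gives paper rolls + machine parts + auto components + plastic granulate for 8378 (34 m³).
Replace paper rolls and machine parts with glassware cases: the trade gains 724 net, giving 9102 at 36 m³.
The spare 1 m³ is too small for any remaining shipment, and no exchange beats 9102.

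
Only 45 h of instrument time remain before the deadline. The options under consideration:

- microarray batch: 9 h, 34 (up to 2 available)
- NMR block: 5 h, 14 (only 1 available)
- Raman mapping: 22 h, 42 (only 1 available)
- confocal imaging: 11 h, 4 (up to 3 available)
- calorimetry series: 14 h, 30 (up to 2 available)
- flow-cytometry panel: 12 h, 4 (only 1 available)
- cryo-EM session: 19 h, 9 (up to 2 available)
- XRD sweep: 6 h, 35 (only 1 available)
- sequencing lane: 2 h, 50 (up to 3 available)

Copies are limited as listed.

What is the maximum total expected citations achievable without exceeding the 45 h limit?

Density check — sequencing lane 25.00, XRD sweep 5.83, microarray batch 3.78 are the best per h.
A density-first pass picks 2×microarray batch + NMR block + XRD sweep + 3×sequencing lane — 267 at 35 h.
Replace NMR block with calorimetry series: the trade gains 16 net, giving 283 at 44 h.
Nothing else within 45 h beats 283.

283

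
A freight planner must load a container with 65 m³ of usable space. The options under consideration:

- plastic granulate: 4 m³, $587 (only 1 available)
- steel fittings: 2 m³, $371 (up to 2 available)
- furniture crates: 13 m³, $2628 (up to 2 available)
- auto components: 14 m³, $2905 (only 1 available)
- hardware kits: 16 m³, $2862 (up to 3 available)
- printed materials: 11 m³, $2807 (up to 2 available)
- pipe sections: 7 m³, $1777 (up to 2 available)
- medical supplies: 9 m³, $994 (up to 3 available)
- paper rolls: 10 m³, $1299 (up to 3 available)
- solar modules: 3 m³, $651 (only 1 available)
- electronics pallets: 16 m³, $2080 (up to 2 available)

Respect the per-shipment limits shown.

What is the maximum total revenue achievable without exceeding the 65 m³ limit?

The ratio heuristic lands on plastic granulate + 2×steel fittings + auto components + 2×printed materials + 2×pipe sections + solar modules (14053) but leaves 4 m³ idle.
Dropping plastic granulate and 2×steel fittings and auto components frees 22 m³; slotting in 2×furniture crates (26 m³) lifts the total to 15075 at 65 m³.
That's the maximum — no swap from here does better than 15075.

15075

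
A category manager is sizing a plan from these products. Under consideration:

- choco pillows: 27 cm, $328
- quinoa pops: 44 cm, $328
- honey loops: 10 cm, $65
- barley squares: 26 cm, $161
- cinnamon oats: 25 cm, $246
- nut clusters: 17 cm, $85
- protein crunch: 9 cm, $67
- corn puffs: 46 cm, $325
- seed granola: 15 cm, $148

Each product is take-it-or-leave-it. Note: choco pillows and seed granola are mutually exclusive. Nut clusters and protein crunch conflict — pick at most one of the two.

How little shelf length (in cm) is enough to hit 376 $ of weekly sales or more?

36

Need the lightest bundle worth ≥ 376.
choco pillows + protein crunch: 395 weekly sales at 36 cm.
No combination under 36 cm hits 376.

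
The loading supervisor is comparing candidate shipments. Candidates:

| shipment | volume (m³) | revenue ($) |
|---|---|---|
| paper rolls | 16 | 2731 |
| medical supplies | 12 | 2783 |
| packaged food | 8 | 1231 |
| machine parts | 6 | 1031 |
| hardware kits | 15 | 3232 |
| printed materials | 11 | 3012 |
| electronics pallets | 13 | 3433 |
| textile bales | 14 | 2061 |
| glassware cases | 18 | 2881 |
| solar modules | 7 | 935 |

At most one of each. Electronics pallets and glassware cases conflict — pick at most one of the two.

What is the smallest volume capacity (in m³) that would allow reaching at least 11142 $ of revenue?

49

Need the lightest bundle worth ≥ 11142.
Taking medical supplies + machine parts + printed materials + electronics pallets + solar modules gives 11194 (≥ 11142) for 49 m³.
Any bundle with less than 49 m³ falls short of 11142.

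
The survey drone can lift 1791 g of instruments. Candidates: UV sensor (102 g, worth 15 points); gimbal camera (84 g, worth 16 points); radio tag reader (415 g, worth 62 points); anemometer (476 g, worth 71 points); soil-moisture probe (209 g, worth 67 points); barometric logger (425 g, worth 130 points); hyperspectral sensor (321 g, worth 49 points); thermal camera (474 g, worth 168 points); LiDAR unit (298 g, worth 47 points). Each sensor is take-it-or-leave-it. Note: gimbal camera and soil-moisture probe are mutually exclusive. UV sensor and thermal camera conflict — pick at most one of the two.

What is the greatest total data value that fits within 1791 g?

Density check — thermal camera 0.35, soil-moisture probe 0.32, barometric logger 0.31, gimbal camera 0.19 are the best per g.
Soil-moisture probe + barometric logger + hyperspectral sensor + thermal camera + LiDAR unit uses 1727 of the 1791 g and totals 461.
Runner-up anemometer + soil-moisture probe + barometric logger + thermal camera tops out at 436.

461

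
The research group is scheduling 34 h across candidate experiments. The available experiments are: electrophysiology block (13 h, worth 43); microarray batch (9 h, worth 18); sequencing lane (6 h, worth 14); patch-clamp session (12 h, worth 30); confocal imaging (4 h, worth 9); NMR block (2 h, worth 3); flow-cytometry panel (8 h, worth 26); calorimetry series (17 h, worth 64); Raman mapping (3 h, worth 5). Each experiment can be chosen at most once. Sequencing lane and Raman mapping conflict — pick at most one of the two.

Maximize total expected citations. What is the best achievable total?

116

The ratio ordering already packs tightly: electrophysiology block + confocal imaging + calorimetry series, 34 h, 116.
No other feasible combination exceeds 116.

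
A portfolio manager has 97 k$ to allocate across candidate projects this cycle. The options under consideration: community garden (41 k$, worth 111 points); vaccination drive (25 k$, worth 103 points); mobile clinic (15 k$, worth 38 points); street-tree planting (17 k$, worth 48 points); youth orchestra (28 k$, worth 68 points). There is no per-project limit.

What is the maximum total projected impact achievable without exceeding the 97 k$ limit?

357

Density check — vaccination drive 4.12, street-tree planting 2.82, community garden 2.71, mobile clinic 2.53 are the best per k$.
Taking 3×vaccination drive + street-tree planting: 92 k$ used, 357 in projected impact.
The spare 5 k$ is too small for any remaining project, and no exchange beats 357.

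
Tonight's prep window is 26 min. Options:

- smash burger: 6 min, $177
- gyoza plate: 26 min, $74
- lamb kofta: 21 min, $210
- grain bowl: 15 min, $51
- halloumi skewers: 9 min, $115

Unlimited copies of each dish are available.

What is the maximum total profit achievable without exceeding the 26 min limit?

Density check — smash burger 29.50, halloumi skewers 12.78, lamb kofta 10.00 are the best per min.
The ratio ordering already packs tightly: 4×smash burger, 24 min, 708.
Every other selection either busts 26 min or fails to beat 708.

708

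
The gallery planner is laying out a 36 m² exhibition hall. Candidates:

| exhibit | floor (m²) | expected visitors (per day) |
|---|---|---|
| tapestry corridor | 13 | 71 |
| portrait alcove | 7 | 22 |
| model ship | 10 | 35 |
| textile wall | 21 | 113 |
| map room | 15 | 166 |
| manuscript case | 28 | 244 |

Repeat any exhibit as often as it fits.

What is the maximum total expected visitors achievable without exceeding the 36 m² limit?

332

Ranking by ratio (expected visitors/m²): map room 11.07, manuscript case 8.71, tapestry corridor 5.46.
Taking 2×map room: 30 m² used, 332 in expected visitors.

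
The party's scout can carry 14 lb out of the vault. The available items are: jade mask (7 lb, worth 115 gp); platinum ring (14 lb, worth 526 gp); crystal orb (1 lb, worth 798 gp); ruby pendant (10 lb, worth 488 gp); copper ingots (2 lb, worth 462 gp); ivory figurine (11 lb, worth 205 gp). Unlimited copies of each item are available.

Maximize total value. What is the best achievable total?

11172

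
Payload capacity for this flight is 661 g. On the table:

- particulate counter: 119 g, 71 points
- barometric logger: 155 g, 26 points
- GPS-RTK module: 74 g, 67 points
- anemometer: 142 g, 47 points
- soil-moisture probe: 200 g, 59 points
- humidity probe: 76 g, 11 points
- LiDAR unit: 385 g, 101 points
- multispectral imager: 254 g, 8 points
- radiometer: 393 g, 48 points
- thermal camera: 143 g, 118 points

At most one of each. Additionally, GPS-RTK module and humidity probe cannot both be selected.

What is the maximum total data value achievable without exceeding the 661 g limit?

Taking particulate counter + barometric logger + GPS-RTK module + anemometer + thermal camera: 633 g used, 329 in data value.
The closest alternative, particulate counter + GPS-RTK module + soil-moisture probe + thermal camera, reaches only 315.

329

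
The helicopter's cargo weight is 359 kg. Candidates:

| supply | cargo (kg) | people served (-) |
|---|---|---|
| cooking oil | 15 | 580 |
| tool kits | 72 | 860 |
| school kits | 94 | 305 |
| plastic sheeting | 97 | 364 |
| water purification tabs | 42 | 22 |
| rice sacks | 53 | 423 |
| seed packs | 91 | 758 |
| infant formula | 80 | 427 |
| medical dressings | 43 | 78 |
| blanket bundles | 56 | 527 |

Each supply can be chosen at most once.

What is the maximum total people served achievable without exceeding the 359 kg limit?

3230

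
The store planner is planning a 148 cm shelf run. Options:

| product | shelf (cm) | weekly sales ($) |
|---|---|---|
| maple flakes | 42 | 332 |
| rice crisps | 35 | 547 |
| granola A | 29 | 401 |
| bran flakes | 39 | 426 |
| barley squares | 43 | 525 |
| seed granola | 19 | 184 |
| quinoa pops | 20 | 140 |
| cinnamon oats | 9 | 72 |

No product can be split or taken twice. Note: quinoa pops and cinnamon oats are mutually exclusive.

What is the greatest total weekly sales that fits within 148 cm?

Rice crisps + granola A + bran flakes + barley squares uses 146 of the 148 cm and totals 1899.
Runner-up rice crisps + granola A + barley squares + seed granola + quinoa pops tops out at 1797.

1899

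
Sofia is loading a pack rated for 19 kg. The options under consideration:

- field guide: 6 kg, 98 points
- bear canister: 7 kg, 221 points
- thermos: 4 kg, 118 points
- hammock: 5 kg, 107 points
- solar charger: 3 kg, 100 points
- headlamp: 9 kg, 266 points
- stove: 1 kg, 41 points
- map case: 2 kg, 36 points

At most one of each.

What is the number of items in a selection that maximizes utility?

3

Best achievable utility is 587.
bear canister + solar charger + headlamp hits 587 at 19 kg.
All optima have 3 items.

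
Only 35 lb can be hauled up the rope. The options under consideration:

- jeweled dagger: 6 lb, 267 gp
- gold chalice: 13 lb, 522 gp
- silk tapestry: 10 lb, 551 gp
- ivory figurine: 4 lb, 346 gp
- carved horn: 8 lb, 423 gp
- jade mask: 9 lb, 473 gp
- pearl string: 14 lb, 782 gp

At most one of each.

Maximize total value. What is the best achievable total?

2024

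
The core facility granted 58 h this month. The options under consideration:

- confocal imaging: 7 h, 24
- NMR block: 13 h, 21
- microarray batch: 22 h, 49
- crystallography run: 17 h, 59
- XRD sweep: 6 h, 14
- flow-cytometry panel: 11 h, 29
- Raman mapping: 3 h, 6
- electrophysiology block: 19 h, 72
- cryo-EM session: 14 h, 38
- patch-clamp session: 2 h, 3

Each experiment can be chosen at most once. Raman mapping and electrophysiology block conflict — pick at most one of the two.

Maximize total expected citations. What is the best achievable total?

By expected citations per h: electrophysiology block 3.79, crystallography run 3.47, confocal imaging 3.43, cryo-EM session 2.71 lead.
Confocal imaging + crystallography run + electrophysiology block + cryo-EM session uses 57 of the 58 h and totals 193.

193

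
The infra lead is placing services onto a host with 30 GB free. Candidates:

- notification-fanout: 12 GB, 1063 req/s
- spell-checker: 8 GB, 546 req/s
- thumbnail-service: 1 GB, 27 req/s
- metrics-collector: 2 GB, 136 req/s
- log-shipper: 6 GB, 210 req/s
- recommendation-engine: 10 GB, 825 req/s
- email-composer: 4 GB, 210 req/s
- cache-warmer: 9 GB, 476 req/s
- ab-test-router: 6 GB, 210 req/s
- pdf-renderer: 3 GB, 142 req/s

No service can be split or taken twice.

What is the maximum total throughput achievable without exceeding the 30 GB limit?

2434

Best packing: notification-fanout + spell-checker + recommendation-engine — 30 GB, 2434 total.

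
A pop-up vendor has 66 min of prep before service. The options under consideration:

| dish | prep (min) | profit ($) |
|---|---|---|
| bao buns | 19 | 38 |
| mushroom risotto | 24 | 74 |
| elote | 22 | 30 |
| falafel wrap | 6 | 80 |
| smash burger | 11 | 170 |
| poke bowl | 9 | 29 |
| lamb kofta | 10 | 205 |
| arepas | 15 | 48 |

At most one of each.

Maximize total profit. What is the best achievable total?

Greedy by ratio would take falafel wrap + smash burger + poke bowl + lamb kofta + arepas: 51 min used, total 532.
The 9 min tied up in poke bowl is better spent on mushroom risotto — total rises to 577 (66 min).
The closest alternative, mushroom risotto + falafel wrap + smash burger + poke bowl + lamb kofta, reaches only 558.

577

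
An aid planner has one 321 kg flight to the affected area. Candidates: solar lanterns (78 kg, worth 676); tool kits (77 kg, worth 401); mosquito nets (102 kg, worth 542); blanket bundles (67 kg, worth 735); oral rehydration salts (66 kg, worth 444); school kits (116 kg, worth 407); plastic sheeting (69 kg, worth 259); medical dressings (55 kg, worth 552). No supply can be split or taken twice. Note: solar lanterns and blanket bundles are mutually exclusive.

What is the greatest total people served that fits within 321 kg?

By people served per kg: blanket bundles 10.97, medical dressings 10.04, solar lanterns 8.67 lead.
Mosquito nets + blanket bundles + oral rehydration salts + medical dressings uses 290 of the 321 kg and totals 2273.
Every other selection either busts 321 kg or breaks a pairing rule or fails to beat 2273.

2273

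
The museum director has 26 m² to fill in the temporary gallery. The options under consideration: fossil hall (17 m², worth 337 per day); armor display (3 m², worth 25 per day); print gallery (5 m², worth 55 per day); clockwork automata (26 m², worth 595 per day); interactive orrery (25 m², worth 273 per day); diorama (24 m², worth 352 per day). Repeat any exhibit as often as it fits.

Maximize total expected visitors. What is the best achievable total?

Taking clockwork automata: 26 m² used, 595 in expected visitors.
Every other selection either busts 26 m² or fails to beat 595.

595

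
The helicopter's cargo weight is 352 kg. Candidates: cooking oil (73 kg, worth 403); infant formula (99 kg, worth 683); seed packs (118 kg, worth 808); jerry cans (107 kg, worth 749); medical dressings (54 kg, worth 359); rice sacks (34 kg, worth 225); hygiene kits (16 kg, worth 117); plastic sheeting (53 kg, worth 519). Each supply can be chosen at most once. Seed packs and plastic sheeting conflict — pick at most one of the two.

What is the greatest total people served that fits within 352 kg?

The ratio heuristic lands on infant formula + jerry cans + medical dressings + hygiene kits + plastic sheeting (2427) but leaves 23 kg idle.
The 16 kg tied up in hygiene kits is better spent on rice sacks — total rises to 2535 (347 kg).

2535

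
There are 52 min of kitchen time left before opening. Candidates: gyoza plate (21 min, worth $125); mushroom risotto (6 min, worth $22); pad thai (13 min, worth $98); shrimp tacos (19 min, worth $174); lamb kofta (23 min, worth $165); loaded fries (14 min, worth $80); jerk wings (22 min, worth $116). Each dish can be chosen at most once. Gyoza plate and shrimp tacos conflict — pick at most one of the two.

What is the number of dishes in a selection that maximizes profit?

Best achievable profit is 374.
For example mushroom risotto + pad thai + shrimp tacos + loaded fries achieves it, using 52 min.
Any selection reaching 374 contains exactly 4 dishes.

4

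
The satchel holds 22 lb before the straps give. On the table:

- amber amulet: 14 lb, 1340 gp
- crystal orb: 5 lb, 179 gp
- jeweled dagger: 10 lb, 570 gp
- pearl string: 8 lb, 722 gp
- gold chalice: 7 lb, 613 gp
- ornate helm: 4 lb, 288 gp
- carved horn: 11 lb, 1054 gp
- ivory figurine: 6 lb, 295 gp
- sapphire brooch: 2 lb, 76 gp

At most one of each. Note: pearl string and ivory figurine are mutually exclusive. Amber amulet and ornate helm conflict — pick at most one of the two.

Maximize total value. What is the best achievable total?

2062

A density-first pass picks pearl string + carved horn + sapphire brooch — 1852 at 21 lb.
The 13 lb tied up in carved horn and sapphire brooch is better spent on amber amulet — total rises to 2062 (22 lb).
Next best is gold chalice + ornate helm + carved horn at 1955 (22 lb) — short by 107.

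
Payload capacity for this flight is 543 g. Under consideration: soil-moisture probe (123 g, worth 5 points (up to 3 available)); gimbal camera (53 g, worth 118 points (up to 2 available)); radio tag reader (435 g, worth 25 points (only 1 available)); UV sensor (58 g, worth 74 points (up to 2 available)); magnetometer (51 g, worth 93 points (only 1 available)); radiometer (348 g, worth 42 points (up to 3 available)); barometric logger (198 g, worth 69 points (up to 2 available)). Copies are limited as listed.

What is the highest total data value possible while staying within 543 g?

546

Ranking by ratio (data value/g): gimbal camera 2.23, magnetometer 1.82, UV sensor 1.28.
Taking 2×gimbal camera + 2×UV sensor + magnetometer + barometric logger: 471 g used, 546 in data value.
That's the maximum — no swap from here does better than 546.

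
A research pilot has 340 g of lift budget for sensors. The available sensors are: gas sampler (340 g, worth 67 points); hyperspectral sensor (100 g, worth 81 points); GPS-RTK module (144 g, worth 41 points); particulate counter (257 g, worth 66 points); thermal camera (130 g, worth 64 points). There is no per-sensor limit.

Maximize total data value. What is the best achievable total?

Taking 3×hyperspectral sensor: 300 g used, 243 in data value.
The spare 40 g is too small for any remaining sensor, and no exchange beats 243.

243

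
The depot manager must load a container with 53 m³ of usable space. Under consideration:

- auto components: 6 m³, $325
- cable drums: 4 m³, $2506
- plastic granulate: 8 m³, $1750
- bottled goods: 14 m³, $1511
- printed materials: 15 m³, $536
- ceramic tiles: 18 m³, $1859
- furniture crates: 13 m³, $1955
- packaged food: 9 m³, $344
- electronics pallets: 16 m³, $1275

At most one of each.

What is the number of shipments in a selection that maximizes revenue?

The maximum revenue within 53 m³ is 8414.
For example cable drums + plastic granulate + ceramic tiles + furniture crates + packaged food achieves it, using 52 m³.
Any selection reaching 8414 contains exactly 5 shipments.

5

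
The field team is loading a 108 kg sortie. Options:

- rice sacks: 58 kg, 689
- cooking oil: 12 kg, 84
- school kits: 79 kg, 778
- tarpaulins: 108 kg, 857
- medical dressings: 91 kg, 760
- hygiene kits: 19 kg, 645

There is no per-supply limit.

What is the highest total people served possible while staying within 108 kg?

3309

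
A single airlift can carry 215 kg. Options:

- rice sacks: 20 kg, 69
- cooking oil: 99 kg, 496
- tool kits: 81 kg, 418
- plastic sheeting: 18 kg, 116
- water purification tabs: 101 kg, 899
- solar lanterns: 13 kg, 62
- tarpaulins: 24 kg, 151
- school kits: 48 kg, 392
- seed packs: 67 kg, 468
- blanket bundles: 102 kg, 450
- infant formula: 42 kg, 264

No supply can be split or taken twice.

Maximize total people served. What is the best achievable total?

Taking the top-ratio supplies first gives plastic sheeting + water purification tabs + solar lanterns + tarpaulins + school kits for 1620 (204 kg).
Dropping plastic sheeting and solar lanterns frees 31 kg; slotting in infant formula (42 kg) lifts the total to 1706 at 215 kg.
Nothing else within 215 kg beats 1706.

1706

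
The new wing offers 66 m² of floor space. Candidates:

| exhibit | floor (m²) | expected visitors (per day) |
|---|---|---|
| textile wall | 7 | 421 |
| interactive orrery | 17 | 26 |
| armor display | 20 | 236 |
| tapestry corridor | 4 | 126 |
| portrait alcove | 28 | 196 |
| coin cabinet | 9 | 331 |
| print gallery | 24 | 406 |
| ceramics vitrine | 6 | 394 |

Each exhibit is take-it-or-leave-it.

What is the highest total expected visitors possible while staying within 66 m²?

Taking the top-ratio exhibits first gives textile wall + tapestry corridor + coin cabinet + print gallery + ceramics vitrine for 1678 (50 m²).
The 4 m² tied up in tapestry corridor is better spent on armor display — total rises to 1788 (66 m²).
No other feasible combination exceeds 1788.

1788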